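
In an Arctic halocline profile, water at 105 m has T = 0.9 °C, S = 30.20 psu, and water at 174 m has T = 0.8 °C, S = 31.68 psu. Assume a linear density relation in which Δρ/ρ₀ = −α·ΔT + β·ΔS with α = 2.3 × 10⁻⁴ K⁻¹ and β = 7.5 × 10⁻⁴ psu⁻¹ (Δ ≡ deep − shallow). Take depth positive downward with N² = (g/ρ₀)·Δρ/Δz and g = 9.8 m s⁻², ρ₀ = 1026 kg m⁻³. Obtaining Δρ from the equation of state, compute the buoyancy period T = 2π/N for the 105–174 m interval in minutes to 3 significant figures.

8.26 min

ΔT = -0.1 K, ΔS = +1.48 psu (deep − shallow).
Δρ/ρ₀ = −αΔT + βΔS = 2.30 × 10⁻⁵ + 1.11 × 10⁻³ = 1.133 × 10⁻³, so Δρ ≈ 1.162 kg m⁻³.
N² = (g/ρ₀)·Δρ/Δz = g·(Δρ/ρ₀)/Δz = 9.8 × 1.133 × 10⁻³ / 69 = 1.6092 × 10⁻⁴ s⁻².
N = √(1.6092 × 10⁻⁴) = 0.012685 rad s⁻¹ → T = 2π/N = 495.32 s = 8.2553 min ≈ 8.26 min.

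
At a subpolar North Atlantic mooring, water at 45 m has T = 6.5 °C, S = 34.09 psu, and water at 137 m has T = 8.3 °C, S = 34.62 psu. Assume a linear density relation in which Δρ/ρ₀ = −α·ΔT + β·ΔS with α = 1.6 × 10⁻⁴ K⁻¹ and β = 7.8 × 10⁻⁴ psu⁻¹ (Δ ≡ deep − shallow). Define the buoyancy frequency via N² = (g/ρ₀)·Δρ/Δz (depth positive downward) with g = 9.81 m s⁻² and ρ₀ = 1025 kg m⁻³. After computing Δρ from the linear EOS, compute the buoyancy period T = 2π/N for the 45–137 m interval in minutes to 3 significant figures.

ΔT = +1.8 K, ΔS = +0.53 psu (deep − shallow).
Δρ/ρ₀ = −αΔT + βΔS = -2.88 × 10⁻⁴ + 4.134 × 10⁻⁴ = 1.254 × 10⁻⁴, so Δρ ≈ 0.1285 kg m⁻³.
N² = (g/ρ₀)·Δρ/Δz = g·(Δρ/ρ₀)/Δz = 9.81 × 1.254 × 10⁻⁴ / 92 = 1.3371 × 10⁻⁵ s⁻².
N = √(1.3371 × 10⁻⁵) = 3.6566 × 10⁻³ rad s⁻¹ → T = 2π/N = 1.7183 × 10³ s = 28.638 min ≈ 28.6 min.

28.6 min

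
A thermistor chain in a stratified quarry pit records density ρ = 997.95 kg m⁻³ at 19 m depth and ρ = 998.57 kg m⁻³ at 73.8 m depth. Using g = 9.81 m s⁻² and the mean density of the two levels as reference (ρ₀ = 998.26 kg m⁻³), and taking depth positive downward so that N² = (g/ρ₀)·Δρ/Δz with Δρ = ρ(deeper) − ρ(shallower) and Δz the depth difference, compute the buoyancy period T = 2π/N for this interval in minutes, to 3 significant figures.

9.93 min

Δρ = 998.57 − 997.95 = 0.62 kg m⁻³ over Δz = 73.8 − 19 = 54.8 m.
N² = (9.81/998.26) × (0.62/54.8) = 1.1118 × 10⁻⁴ s⁻².
N = √(1.1118 × 10⁻⁴) = 0.010544 rad s⁻¹, so T = 2π/N = 595.90 s = 9.9317 min ≈ 9.93 min.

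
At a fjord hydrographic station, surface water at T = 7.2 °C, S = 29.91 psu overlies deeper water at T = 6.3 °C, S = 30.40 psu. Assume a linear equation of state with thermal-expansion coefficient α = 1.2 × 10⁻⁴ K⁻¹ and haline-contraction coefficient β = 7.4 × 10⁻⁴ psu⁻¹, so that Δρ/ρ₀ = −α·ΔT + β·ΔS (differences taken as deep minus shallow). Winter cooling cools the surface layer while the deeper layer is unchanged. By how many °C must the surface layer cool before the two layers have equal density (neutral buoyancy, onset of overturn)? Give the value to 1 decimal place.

Neutral buoyancy requires Δρ = 0, i.e. −α(T_deep − T_surf′) + β(S_deep − S_surf) = 0.
T_surf′ = T_deep − (β/α)·ΔS = 6.3 − (7.4 × 10⁻⁴/1.2 × 10⁻⁴)·(+0.49) = 3.278 °C.
Cooling required: 7.2 − (3.278) = 3.922 °C.

3.9 °C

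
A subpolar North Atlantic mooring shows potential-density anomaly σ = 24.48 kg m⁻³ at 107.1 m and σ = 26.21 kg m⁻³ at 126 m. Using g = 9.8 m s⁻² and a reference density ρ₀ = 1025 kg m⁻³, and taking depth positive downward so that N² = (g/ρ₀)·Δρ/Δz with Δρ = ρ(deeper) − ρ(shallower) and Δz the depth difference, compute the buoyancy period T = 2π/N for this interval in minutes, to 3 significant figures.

3.54 min

Δρ = 1026.21 − 1024.48 = 1.73 kg m⁻³ over Δz = 126 − 107.1 = 18.9 m.
N² = (9.8/1025) × (1.73/18.9) = 8.7516 × 10⁻⁴ s⁻².
N = √(8.7516 × 10⁻⁴) = 0.029583 rad s⁻¹, so T = 2π/N = 212.39 s = 3.5398 min ≈ 3.54 min.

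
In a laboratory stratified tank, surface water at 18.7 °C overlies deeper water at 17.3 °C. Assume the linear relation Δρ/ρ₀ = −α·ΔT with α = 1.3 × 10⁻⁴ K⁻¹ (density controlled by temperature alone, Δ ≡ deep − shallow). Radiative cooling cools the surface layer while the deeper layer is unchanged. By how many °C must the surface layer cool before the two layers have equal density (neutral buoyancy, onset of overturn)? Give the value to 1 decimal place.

With temperature the only control, equal density requires T_surf′ = T_deep.
T_surf′ = 17.3 °C.
Cooling required: 18.7 − 17.3 = 1.4 °C.

1.4 °C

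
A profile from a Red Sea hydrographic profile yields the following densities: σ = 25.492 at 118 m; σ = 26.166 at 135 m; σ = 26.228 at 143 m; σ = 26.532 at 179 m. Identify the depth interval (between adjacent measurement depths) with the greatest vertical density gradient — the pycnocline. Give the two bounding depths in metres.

Compute the density gradient over each adjacent pair:
  118–135 m: Δρ/Δz = 0.674/17 = 0.040 kg m⁻⁴
  135–143 m: Δρ/Δz = 0.062/8 = 7.7 × 10⁻³ kg m⁻⁴
  143–179 m: Δρ/Δz = 0.304/36 = 8.4 × 10⁻³ kg m⁻⁴
The largest gradient is in the 118–135 m interval — the pycnocline.

118–135 m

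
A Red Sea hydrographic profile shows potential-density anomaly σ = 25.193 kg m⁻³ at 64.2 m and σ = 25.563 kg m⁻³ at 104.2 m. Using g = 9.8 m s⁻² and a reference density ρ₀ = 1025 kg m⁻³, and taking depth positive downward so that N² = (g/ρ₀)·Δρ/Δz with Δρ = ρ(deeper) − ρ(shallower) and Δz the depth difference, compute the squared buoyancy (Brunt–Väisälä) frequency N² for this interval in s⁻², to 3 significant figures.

8.84 × 10⁻⁵ s⁻²

Δρ = 1025.563 − 1025.193 = 0.370 kg m⁻³ over Δz = 104.2 − 64.2 = 40 m.
N² = (9.8/1025) × (0.370/40) = 8.8439 × 10⁻⁵ s⁻² ≈ 8.84 × 10⁻⁵ s⁻².
Since Δρ > 0 the layer is stably stratified.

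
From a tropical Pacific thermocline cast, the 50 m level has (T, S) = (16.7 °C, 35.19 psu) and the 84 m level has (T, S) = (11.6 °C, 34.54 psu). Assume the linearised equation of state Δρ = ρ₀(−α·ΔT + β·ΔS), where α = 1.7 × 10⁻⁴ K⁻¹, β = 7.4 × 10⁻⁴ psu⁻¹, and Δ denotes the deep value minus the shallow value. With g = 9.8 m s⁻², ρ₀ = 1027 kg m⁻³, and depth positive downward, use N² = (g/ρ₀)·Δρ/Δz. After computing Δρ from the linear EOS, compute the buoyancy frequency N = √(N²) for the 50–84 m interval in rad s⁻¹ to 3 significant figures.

ΔT = -5.1 K, ΔS = -0.65 psu (deep − shallow).
Δρ/ρ₀ = −αΔT + βΔS = 8.67 × 10⁻⁴ − 4.81 × 10⁻⁴ = 3.86 × 10⁻⁴, so Δρ ≈ 0.3964 kg m⁻³.
N² = (g/ρ₀)·Δρ/Δz = g·(Δρ/ρ₀)/Δz = 9.8 × 3.86 × 10⁻⁴ / 34 = 1.1126 × 10⁻⁴ s⁻².
N = √(1.1126 × 10⁻⁴) = 0.010548 rad s⁻¹ ≈ 0.0105 rad s⁻¹.

0.0105 rad s⁻¹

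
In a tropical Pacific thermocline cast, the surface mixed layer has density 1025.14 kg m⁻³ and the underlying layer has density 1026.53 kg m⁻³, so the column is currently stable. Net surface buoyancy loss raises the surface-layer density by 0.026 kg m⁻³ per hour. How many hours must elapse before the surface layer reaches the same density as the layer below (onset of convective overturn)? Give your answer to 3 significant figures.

53.5 hours

Density deficit of the surface layer: 1026.53 − 1025.14 = 1.39 kg m⁻³.
Required change = 1.39 / 0.026 = 53.5 hours.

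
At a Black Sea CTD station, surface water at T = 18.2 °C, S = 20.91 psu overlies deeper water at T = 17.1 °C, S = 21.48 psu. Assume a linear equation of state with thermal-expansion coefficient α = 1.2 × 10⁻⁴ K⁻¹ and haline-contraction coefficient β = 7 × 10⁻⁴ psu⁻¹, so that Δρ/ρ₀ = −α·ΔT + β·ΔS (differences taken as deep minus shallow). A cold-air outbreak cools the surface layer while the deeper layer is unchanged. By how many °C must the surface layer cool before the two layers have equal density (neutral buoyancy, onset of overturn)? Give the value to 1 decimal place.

Neutral buoyancy requires Δρ = 0, i.e. −α(T_deep − T_surf′) + β(S_deep − S_surf) = 0.
T_surf′ = T_deep − (β/α)·ΔS = 17.1 − (7 × 10⁻⁴/1.2 × 10⁻⁴)·(+0.57) = 13.775 °C.
Cooling required: 18.2 − (13.775) = 4.425 °C.

4.4 °C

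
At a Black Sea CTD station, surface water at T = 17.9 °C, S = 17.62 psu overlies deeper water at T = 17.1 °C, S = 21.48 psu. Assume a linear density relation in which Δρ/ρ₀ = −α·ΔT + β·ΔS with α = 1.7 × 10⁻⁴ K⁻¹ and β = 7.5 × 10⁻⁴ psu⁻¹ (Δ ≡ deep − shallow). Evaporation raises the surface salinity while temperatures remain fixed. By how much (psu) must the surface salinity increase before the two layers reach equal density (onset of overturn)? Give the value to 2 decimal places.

Neutral buoyancy requires −α(T_deep − T_surf) + β(S_deep − S_surf′) = 0.
S_surf′ = S_deep − (α/β)·ΔT = 21.48 − (1.7 × 10⁻⁴/7.5 × 10⁻⁴)·(-0.8) = 21.6613 psu.
Increase required: 21.6613 − 17.62 = 4.0413 psu.

4.04 psu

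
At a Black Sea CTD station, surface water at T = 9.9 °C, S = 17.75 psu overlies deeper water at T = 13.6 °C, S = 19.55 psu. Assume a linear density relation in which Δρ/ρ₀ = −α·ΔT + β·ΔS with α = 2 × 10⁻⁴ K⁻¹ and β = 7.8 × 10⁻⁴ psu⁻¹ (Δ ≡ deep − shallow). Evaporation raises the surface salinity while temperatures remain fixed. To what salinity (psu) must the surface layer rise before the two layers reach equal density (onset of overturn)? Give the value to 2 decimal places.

Neutral buoyancy requires −α(T_deep − T_surf) + β(S_deep − S_surf′) = 0.
S_surf′ = S_deep − (α/β)·ΔT = 19.55 − (2 × 10⁻⁴/7.8 × 10⁻⁴)·(+3.7) = 18.6013 psu.
Increase required: 18.6013 − 17.75 = 0.8513 psu.

18.60 psu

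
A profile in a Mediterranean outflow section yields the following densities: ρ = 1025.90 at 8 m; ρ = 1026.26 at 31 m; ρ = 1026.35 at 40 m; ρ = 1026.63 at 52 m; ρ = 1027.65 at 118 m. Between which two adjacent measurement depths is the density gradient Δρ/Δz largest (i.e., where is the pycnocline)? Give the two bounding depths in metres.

40–52 m

Compute the density gradient over each adjacent pair:
  8–31 m: Δρ/Δz = 0.36/23 = 0.016 kg m⁻⁴
  31–40 m: Δρ/Δz = 0.09/9 = 0.010 kg m⁻⁴
  40–52 m: Δρ/Δz = 0.28/12 = 0.023 kg m⁻⁴
  52–118 m: Δρ/Δz = 1.02/66 = 0.015 kg m⁻⁴
The largest gradient is in the 40–52 m interval — the pycnocline.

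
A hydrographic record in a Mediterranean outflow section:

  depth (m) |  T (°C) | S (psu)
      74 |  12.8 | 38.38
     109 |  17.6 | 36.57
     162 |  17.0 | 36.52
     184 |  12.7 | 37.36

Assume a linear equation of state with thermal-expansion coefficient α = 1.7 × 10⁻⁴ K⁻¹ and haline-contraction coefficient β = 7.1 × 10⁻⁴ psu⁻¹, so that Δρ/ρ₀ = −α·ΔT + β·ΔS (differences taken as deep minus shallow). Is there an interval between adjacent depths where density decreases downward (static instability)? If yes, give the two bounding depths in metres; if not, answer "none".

74–109 m

Evaluate Δρ/ρ₀ = −αΔT + βΔS across each adjacent pair:
  74–109 m: −αΔT+βΔS = −(1.7 × 10⁻⁴)(+4.8)+(7.1 × 10⁻⁴)(-1.81) = -2.1 × 10⁻³ → UNSTABLE
  109–162 m: −αΔT+βΔS = −(1.7 × 10⁻⁴)(-0.6)+(7.1 × 10⁻⁴)(-0.05) = 6.6 × 10⁻⁵ → stable
  162–184 m: −αΔT+βΔS = −(1.7 × 10⁻⁴)(-4.3)+(7.1 × 10⁻⁴)(+0.84) = 1.3 × 10⁻³ → stable
The 74–109 m interval has Δρ < 0: lighter water underlies denser water.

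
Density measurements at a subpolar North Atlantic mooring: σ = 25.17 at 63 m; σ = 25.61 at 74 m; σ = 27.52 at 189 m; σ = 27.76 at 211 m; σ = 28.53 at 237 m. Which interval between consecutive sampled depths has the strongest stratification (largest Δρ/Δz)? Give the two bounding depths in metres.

63–74 m

Compute the density gradient over each adjacent pair:
  63–74 m: Δρ/Δz = 0.44/11 = 0.040 kg m⁻⁴
  74–189 m: Δρ/Δz = 1.91/115 = 0.017 kg m⁻⁴
  189–211 m: Δρ/Δz = 0.24/22 = 0.011 kg m⁻⁴
  211–237 m: Δρ/Δz = 0.77/26 = 0.030 kg m⁻⁴
The largest gradient is in the 63–74 m interval — the pycnocline.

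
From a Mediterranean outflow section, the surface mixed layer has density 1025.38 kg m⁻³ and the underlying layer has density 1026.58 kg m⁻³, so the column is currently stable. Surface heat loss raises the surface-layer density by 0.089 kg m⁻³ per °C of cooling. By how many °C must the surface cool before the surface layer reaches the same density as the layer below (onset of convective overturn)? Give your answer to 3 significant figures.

13.5 °C

Density deficit of the surface layer: 1026.58 − 1025.38 = 1.2 kg m⁻³.
Required change = 1.2 / 0.089 = 13.5 °C.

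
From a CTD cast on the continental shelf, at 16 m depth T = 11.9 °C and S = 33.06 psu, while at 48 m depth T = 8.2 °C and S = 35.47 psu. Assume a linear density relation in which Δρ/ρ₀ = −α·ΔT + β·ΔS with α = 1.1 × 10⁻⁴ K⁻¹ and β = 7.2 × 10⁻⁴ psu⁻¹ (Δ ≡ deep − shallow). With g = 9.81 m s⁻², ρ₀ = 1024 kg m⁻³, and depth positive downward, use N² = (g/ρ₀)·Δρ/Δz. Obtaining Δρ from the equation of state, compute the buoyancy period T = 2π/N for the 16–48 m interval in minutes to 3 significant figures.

ΔT = -3.7 K, ΔS = +2.41 psu (deep − shallow).
Δρ/ρ₀ = −αΔT + βΔS = 4.07 × 10⁻⁴ + 1.7352 × 10⁻³ = 2.1422 × 10⁻³, so Δρ ≈ 2.194 kg m⁻³.
N² = (g/ρ₀)·Δρ/Δz = g·(Δρ/ρ₀)/Δz = 9.81 × 2.1422 × 10⁻³ / 32 = 6.5672 × 10⁻⁴ s⁻².
N = √(6.5672 × 10⁻⁴) = 0.025627 rad s⁻¹ → T = 2π/N = 245.18 s = 4.0863 min ≈ 4.09 min.

4.09 min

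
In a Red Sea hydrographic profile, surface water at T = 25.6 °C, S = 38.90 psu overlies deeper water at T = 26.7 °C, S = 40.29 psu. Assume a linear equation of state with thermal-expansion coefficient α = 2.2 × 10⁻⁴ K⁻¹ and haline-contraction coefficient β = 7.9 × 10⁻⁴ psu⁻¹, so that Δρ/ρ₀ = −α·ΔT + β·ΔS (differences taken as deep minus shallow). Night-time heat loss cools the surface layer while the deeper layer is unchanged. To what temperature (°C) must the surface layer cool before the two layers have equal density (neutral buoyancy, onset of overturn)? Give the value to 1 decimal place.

21.7 °C

Neutral buoyancy requires Δρ = 0, i.e. −α(T_deep − T_surf′) + β(S_deep − S_surf) = 0.
T_surf′ = T_deep − (β/α)·ΔS = 26.7 − (7.9 × 10⁻⁴/2.2 × 10⁻⁴)·(+1.39) = 21.709 °C.
Cooling required: 25.6 − (21.709) = 3.891 °C.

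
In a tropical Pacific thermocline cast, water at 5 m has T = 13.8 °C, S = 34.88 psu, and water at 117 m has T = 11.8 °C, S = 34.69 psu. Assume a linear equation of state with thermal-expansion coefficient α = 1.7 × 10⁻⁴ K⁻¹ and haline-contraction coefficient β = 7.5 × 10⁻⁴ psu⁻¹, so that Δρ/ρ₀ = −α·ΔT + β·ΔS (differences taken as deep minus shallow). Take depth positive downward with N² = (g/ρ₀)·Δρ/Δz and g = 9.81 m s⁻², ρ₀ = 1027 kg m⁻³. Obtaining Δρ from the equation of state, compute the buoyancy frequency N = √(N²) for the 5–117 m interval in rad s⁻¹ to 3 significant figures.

4.16 × 10⁻³ rad s⁻¹

ΔT = -2.0 K, ΔS = -0.19 psu (deep − shallow).
Δρ/ρ₀ = −αΔT + βΔS = 3.40 × 10⁻⁴ − 1.425 × 10⁻⁴ = 1.975 × 10⁻⁴, so Δρ ≈ 0.2028 kg m⁻³.
N² = (g/ρ₀)·Δρ/Δz = g·(Δρ/ρ₀)/Δz = 9.81 × 1.975 × 10⁻⁴ / 112 = 1.7299 × 10⁻⁵ s⁻².
N = √(1.7299 × 10⁻⁵) = 4.1592 × 10⁻³ rad s⁻¹ ≈ 4.16 × 10⁻³ rad s⁻¹.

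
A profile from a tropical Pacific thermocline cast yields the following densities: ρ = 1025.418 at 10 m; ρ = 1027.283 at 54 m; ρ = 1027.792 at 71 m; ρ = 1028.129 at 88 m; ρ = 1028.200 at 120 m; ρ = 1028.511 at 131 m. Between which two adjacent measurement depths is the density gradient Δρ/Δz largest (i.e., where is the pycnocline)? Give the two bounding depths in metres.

10–54 m

Compute the density gradient over each adjacent pair:
  10–54 m: Δρ/Δz = 1.865/44 = 0.042 kg m⁻⁴
  54–71 m: Δρ/Δz = 0.509/17 = 0.030 kg m⁻⁴
  71–88 m: Δρ/Δz = 0.337/17 = 0.020 kg m⁻⁴
  88–120 m: Δρ/Δz = 0.071/32 = 2.2 × 10⁻³ kg m⁻⁴
  120–131 m: Δρ/Δz = 0.311/11 = 0.028 kg m⁻⁴
The largest gradient is in the 10–54 m interval — the pycnocline.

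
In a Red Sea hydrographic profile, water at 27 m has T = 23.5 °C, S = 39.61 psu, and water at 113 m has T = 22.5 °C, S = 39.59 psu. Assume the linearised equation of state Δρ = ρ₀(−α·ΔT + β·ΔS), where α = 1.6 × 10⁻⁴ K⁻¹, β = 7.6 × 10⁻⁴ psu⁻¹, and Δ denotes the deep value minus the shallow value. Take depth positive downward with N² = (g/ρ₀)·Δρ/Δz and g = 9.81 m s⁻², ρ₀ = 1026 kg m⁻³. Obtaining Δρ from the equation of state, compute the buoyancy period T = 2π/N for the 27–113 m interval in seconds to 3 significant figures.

1.55 × 10³ s

ΔT = -1.0 K, ΔS = -0.02 psu (deep − shallow).
Δρ/ρ₀ = −αΔT + βΔS = 1.60 × 10⁻⁴ − 1.52 × 10⁻⁵ = 1.448 × 10⁻⁴, so Δρ ≈ 0.1486 kg m⁻³.
N² = (g/ρ₀)·Δρ/Δz = g·(Δρ/ρ₀)/Δz = 9.81 × 1.448 × 10⁻⁴ / 86 = 1.6517 × 10⁻⁵ s⁻².
N = √(1.6517 × 10⁻⁵) = 4.0641 × 10⁻³ rad s⁻¹ → T = 2π/N = 1.5460 × 10³ s ≈ 1.55 × 10³ s.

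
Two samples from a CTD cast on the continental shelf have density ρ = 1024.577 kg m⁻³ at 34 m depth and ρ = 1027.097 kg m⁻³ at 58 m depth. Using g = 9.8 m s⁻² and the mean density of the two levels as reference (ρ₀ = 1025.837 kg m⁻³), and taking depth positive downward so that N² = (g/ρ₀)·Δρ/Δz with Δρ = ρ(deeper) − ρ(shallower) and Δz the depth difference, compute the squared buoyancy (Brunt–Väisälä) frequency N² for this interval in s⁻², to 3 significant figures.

Δρ = 1027.097 − 1024.577 = 2.520 kg m⁻³ over Δz = 58 − 34 = 24 m.
N² = (9.8/1025.837) × (2.520/24) = 1.0031 × 10⁻³ s⁻² ≈ 1.00 × 10⁻³ s⁻².

1.00 × 10⁻³ s⁻²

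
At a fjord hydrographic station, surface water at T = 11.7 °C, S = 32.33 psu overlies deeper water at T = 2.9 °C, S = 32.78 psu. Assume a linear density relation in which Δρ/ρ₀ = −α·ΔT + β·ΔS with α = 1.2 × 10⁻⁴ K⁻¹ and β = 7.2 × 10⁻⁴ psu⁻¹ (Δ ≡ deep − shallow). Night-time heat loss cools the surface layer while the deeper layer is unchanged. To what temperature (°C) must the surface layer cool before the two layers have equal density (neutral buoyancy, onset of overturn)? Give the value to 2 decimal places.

Neutral buoyancy requires Δρ = 0, i.e. −α(T_deep − T_surf′) + β(S_deep − S_surf) = 0.
T_surf′ = T_deep − (β/α)·ΔS = 2.9 − (7.2 × 10⁻⁴/1.2 × 10⁻⁴)·(+0.45) = 0.2000 °C.
Cooling required: 11.7 − (0.2000) = 11.5000 °C.

0.20 °C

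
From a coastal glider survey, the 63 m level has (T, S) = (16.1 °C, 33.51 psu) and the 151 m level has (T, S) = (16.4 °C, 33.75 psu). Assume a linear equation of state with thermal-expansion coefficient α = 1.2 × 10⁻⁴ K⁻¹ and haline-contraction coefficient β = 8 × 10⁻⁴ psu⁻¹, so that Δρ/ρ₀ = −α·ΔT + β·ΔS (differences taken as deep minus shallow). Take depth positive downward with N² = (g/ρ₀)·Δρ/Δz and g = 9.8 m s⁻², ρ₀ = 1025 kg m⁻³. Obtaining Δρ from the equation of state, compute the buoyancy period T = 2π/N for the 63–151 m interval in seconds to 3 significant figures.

1.51 × 10³ s

ΔT = +0.3 K, ΔS = +0.24 psu (deep − shallow).
Δρ/ρ₀ = −αΔT + βΔS = -3.60 × 10⁻⁵ + 1.92 × 10⁻⁴ = 1.56 × 10⁻⁴, so Δρ ≈ 0.1599 kg m⁻³.
N² = (g/ρ₀)·Δρ/Δz = g·(Δρ/ρ₀)/Δz = 9.8 × 1.56 × 10⁻⁴ / 88 = 1.7373 × 10⁻⁵ s⁻².
N = √(1.7373 × 10⁻⁵) = 4.1681 × 10⁻³ rad s⁻¹ → T = 2π/N = 1.5074 × 10³ s ≈ 1.51 × 10³ s.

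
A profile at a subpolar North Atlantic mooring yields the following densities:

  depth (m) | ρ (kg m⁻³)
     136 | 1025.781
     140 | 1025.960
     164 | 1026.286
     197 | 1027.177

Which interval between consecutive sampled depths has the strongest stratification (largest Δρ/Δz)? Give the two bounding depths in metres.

Compute the density gradient over each adjacent pair:
  136–140 m: Δρ/Δz = 0.179/4 = 0.045 kg m⁻⁴
  140–164 m: Δρ/Δz = 0.326/24 = 0.014 kg m⁻⁴
  164–197 m: Δρ/Δz = 0.891/33 = 0.027 kg m⁻⁴
The largest gradient is in the 136–140 m interval — the pycnocline.

136–140 m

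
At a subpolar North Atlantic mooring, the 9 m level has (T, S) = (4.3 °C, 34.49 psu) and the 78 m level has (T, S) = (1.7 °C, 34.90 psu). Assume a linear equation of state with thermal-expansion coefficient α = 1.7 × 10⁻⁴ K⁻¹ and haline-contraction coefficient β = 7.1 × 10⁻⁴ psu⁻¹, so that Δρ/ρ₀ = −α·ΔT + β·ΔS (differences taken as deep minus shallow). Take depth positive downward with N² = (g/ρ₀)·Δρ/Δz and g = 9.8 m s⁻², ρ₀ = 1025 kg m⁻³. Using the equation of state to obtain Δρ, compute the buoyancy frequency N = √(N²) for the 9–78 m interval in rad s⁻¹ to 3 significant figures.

ΔT = -2.6 K, ΔS = +0.41 psu (deep − shallow).
Δρ/ρ₀ = −αΔT + βΔS = 4.42 × 10⁻⁴ + 2.911 × 10⁻⁴ = 7.331 × 10⁻⁴, so Δρ ≈ 0.7514 kg m⁻³.
N² = (g/ρ₀)·Δρ/Δz = g·(Δρ/ρ₀)/Δz = 9.8 × 7.331 × 10⁻⁴ / 69 = 1.0412 × 10⁻⁴ s⁻².
N = √(1.0412 × 10⁻⁴) = 0.010204 rad s⁻¹ ≈ 0.0102 rad s⁻¹.

0.0102 rad s⁻¹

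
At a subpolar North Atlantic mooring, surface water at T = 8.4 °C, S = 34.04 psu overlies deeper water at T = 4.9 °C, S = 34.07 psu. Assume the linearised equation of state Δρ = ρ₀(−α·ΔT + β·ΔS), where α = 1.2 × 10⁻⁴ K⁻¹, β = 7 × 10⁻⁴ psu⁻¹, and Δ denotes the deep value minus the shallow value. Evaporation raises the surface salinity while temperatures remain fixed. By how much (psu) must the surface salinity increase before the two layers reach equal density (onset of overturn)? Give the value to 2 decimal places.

Neutral buoyancy requires −α(T_deep − T_surf) + β(S_deep − S_surf′) = 0.
S_surf′ = S_deep − (α/β)·ΔT = 34.07 − (1.2 × 10⁻⁴/7 × 10⁻⁴)·(-3.5) = 34.6700 psu.
Increase required: 34.6700 − 34.04 = 0.6300 psu.

0.63 psu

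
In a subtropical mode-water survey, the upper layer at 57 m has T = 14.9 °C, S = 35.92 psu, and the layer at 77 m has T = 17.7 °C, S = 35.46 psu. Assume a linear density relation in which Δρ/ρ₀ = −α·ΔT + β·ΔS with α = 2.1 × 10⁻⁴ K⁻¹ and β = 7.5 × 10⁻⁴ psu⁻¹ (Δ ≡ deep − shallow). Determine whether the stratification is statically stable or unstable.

unstable

ΔT = 17.7 − 14.9 = +2.8 K and ΔS = 35.46 − 35.92 = -0.46 psu (deep − shallow).
−αΔT = -5.88 × 10⁻⁴; βΔS = -3.45 × 10⁻⁴; sum Δρ/ρ₀ = -9.33 × 10⁻⁴.
Δρ/ρ₀ < 0, so Δρ < 0: deeper water is lighter → statically unstable; the column would overturn.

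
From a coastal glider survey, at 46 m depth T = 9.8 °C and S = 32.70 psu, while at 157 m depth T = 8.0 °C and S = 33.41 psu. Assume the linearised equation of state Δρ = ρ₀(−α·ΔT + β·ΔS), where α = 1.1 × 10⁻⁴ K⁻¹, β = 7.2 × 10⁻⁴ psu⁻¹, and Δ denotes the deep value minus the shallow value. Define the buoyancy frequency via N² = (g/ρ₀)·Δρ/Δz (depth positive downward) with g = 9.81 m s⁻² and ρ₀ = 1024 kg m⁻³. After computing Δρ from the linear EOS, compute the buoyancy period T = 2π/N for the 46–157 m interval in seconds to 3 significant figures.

ΔT = -1.8 K, ΔS = +0.71 psu (deep − shallow).
Δρ/ρ₀ = −αΔT + βΔS = 1.98 × 10⁻⁴ + 5.112 × 10⁻⁴ = 7.092 × 10⁻⁴, so Δρ ≈ 0.7262 kg m⁻³.
N² = (g/ρ₀)·Δρ/Δz = g·(Δρ/ρ₀)/Δz = 9.81 × 7.092 × 10⁻⁴ / 111 = 6.2678 × 10⁻⁵ s⁻².
N = √(6.2678 × 10⁻⁵) = 7.9169 × 10⁻³ rad s⁻¹ → T = 2π/N = 793.64 s ≈ 794 s.

794 s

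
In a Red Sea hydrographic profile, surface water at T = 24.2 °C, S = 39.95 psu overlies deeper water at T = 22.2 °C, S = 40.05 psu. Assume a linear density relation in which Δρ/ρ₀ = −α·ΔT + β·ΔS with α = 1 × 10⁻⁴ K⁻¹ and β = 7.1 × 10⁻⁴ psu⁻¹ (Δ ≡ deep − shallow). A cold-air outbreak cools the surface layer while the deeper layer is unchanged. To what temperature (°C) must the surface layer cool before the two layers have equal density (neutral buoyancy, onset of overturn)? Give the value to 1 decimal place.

21.5 °C

Neutral buoyancy requires Δρ = 0, i.e. −α(T_deep − T_surf′) + β(S_deep − S_surf) = 0.
T_surf′ = T_deep − (β/α)·ΔS = 22.2 − (7.1 × 10⁻⁴/1 × 10⁻⁴)·(+0.10) = 21.490 °C.
Cooling required: 24.2 − (21.490) = 2.710 °C.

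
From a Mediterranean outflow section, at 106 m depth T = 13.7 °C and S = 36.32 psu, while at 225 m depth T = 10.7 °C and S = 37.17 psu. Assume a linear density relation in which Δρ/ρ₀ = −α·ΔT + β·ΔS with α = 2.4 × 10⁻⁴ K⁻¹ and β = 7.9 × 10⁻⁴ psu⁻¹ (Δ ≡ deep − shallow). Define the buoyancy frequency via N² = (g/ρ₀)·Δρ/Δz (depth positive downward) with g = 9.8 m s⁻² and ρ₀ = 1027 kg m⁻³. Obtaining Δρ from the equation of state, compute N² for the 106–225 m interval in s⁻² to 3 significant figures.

1.15 × 10⁻⁴ s⁻²

ΔT = -3.0 K, ΔS = +0.85 psu (deep − shallow).
Δρ/ρ₀ = −αΔT + βΔS = 7.20 × 10⁻⁴ + 6.715 × 10⁻⁴ = 1.3915 × 10⁻³, so Δρ ≈ 1.429 kg m⁻³.
N² = (g/ρ₀)·Δρ/Δz = g·(Δρ/ρ₀)/Δz = 9.8 × 1.3915 × 10⁻³ / 119 = 1.1459 × 10⁻⁴ s⁻² ≈ 1.15 × 10⁻⁴ s⁻².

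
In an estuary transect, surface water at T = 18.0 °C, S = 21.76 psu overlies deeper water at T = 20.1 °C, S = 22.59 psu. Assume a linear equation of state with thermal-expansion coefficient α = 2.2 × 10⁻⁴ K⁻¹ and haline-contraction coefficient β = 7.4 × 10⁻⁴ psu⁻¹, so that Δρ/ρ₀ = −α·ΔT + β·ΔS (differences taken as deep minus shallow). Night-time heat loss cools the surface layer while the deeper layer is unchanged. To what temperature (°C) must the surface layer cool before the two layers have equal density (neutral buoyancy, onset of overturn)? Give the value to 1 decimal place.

Neutral buoyancy requires Δρ = 0, i.e. −α(T_deep − T_surf′) + β(S_deep − S_surf) = 0.
T_surf′ = T_deep − (β/α)·ΔS = 20.1 − (7.4 × 10⁻⁴/2.2 × 10⁻⁴)·(+0.83) = 17.308 °C.
Cooling required: 18.0 − (17.308) = 0.692 °C.

17.3 °C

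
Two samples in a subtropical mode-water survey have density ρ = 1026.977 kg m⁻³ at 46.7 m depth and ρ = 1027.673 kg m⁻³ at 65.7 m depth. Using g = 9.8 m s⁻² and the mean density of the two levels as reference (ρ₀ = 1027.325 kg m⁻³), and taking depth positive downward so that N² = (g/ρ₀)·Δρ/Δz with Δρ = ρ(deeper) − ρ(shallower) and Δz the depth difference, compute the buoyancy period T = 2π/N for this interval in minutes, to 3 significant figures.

5.60 min

Δρ = 1027.673 − 1026.977 = 0.696 kg m⁻³ over Δz = 65.7 − 46.7 = 19 m.
N² = (9.8/1027.325) × (0.696/19) = 3.4944 × 10⁻⁴ s⁻².
N = √(3.4944 × 10⁻⁴) = 0.018693 rad s⁻¹, so T = 2π/N = 336.13 s = 5.6022 min ≈ 5.60 min.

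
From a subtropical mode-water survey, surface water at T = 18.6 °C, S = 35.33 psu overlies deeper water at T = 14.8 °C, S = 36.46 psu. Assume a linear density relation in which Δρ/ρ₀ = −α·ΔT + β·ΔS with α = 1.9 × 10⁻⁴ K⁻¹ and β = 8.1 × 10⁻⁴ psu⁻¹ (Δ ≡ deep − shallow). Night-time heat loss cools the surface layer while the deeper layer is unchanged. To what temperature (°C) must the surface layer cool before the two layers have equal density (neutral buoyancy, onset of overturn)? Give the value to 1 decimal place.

Neutral buoyancy requires Δρ = 0, i.e. −α(T_deep − T_surf′) + β(S_deep − S_surf) = 0.
T_surf′ = T_deep − (β/α)·ΔS = 14.8 − (8.1 × 10⁻⁴/1.9 × 10⁻⁴)·(+1.13) = 9.983 °C.
Cooling required: 18.6 − (9.983) = 8.617 °C.

10.0 °C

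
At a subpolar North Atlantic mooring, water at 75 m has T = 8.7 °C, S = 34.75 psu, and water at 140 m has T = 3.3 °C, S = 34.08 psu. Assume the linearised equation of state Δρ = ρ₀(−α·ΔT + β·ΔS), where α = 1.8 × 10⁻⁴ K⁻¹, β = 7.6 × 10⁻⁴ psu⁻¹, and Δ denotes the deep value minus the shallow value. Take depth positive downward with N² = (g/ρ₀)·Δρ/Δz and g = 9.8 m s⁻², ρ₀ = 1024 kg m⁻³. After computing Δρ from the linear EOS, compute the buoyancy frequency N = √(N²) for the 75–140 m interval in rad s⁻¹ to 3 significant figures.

8.35 × 10⁻³ rad s⁻¹

ΔT = -5.4 K, ΔS = -0.67 psu (deep − shallow).
Δρ/ρ₀ = −αΔT + βΔS = 9.72 × 10⁻⁴ − 5.092 × 10⁻⁴ = 4.628 × 10⁻⁴, so Δρ ≈ 0.4739 kg m⁻³.
N² = (g/ρ₀)·Δρ/Δz = g·(Δρ/ρ₀)/Δz = 9.8 × 4.628 × 10⁻⁴ / 65 = 6.9776 × 10⁻⁵ s⁻².
N = √(6.9776 × 10⁻⁵) = 8.3532 × 10⁻³ rad s⁻¹ ≈ 8.35 × 10⁻³ rad s⁻¹.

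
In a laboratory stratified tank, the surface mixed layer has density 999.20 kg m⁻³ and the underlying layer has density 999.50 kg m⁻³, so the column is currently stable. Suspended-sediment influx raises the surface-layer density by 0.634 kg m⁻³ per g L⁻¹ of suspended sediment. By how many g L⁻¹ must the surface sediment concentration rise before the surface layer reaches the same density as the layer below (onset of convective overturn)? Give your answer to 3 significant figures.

Density deficit of the surface layer: 999.50 − 999.20 = 0.3 kg m⁻³.
Required change = 0.3 / 0.634 = 0.473 g L⁻¹.

0.473 g L⁻¹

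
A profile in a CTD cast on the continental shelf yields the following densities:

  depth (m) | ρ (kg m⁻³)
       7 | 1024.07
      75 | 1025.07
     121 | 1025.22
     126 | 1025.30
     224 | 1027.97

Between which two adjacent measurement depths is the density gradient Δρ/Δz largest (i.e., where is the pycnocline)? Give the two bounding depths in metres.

Compute the density gradient over each adjacent pair:
  7–75 m: Δρ/Δz = 1.00/68 = 0.015 kg m⁻⁴
  75–121 m: Δρ/Δz = 0.15/46 = 3.3 × 10⁻³ kg m⁻⁴
  121–126 m: Δρ/Δz = 0.08/5 = 0.016 kg m⁻⁴
  126–224 m: Δρ/Δz = 2.67/98 = 0.027 kg m⁻⁴
The largest gradient is in the 126–224 m interval — the pycnocline.

126–224 m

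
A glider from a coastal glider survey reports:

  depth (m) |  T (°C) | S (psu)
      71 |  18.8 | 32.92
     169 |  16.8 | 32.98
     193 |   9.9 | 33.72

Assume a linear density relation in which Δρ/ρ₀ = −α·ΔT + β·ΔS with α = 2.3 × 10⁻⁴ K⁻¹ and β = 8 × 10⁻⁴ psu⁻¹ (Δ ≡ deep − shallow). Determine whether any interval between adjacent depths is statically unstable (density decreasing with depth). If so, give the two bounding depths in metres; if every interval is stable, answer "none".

Evaluate Δρ/ρ₀ = −αΔT + βΔS across each adjacent pair:
  71–169 m: −αΔT+βΔS = −(2.3 × 10⁻⁴)(-2.0)+(8 × 10⁻⁴)(+0.06) = 5.1 × 10⁻⁴ → stable
  169–193 m: −αΔT+βΔS = −(2.3 × 10⁻⁴)(-6.9)+(8 × 10⁻⁴)(+0.74) = 2.2 × 10⁻³ → stable
Every interval has Δρ > 0: the column is stably stratified throughout.

none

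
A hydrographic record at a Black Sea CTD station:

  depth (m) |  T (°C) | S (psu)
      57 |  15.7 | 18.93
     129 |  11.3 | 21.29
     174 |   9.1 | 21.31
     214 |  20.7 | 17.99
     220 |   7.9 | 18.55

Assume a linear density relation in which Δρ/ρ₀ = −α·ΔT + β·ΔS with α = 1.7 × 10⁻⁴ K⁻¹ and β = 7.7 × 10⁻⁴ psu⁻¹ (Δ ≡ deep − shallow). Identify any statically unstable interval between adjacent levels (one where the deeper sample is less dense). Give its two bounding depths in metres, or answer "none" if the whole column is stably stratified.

174–214 m

Evaluate Δρ/ρ₀ = −αΔT + βΔS across each adjacent pair:
  57–129 m: −αΔT+βΔS = −(1.7 × 10⁻⁴)(-4.4)+(7.7 × 10⁻⁴)(+2.36) = 2.6 × 10⁻³ → stable
  129–174 m: −αΔT+βΔS = −(1.7 × 10⁻⁴)(-2.2)+(7.7 × 10⁻⁴)(+0.02) = 3.9 × 10⁻⁴ → stable
  174–214 m: −αΔT+βΔS = −(1.7 × 10⁻⁴)(+11.6)+(7.7 × 10⁻⁴)(-3.32) = -4.5 × 10⁻³ → UNSTABLE
  214–220 m: −αΔT+βΔS = −(1.7 × 10⁻⁴)(-12.8)+(7.7 × 10⁻⁴)(+0.56) = 2.6 × 10⁻³ → stable
The 174–214 m interval has Δρ < 0: lighter water underlies denser water.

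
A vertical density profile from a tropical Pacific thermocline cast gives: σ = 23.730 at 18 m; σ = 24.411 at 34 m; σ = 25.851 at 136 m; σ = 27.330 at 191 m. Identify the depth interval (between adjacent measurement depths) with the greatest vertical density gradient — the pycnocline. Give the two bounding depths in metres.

18–34 m

Compute the density gradient over each adjacent pair:
  18–34 m: Δρ/Δz = 0.681/16 = 0.043 kg m⁻⁴
  34–136 m: Δρ/Δz = 1.440/102 = 0.014 kg m⁻⁴
  136–191 m: Δρ/Δz = 1.479/55 = 0.027 kg m⁻⁴
The largest gradient is in the 18–34 m interval — the pycnocline.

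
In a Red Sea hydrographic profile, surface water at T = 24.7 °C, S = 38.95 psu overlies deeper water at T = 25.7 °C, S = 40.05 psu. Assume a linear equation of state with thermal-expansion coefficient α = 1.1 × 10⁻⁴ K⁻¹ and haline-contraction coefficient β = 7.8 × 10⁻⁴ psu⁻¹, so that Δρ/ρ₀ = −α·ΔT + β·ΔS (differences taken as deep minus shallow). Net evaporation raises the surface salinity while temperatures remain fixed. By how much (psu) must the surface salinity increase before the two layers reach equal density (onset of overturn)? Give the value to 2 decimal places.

Neutral buoyancy requires −α(T_deep − T_surf) + β(S_deep − S_surf′) = 0.
S_surf′ = S_deep − (α/β)·ΔT = 40.05 − (1.1 × 10⁻⁴/7.8 × 10⁻⁴)·(+1.0) = 39.9090 psu.
Increase required: 39.9090 − 38.95 = 0.9590 psu.

0.96 psu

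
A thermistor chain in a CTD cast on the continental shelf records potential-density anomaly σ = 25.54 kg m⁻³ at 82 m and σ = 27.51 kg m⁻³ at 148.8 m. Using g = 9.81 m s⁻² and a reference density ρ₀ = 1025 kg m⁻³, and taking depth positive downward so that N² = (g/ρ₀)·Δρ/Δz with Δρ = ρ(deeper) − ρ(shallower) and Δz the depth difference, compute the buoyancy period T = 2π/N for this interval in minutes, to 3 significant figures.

Δρ = 1027.51 − 1025.54 = 1.97 kg m⁻³ over Δz = 148.8 − 82 = 66.8 m.
N² = (9.81/1025) × (1.97/66.8) = 2.8225 × 10⁻⁴ s⁻².
N = √(2.8225 × 10⁻⁴) = 0.016800 rad s⁻¹, so T = 2π/N = 374.00 s = 6.2333 min ≈ 6.23 min.

6.23 min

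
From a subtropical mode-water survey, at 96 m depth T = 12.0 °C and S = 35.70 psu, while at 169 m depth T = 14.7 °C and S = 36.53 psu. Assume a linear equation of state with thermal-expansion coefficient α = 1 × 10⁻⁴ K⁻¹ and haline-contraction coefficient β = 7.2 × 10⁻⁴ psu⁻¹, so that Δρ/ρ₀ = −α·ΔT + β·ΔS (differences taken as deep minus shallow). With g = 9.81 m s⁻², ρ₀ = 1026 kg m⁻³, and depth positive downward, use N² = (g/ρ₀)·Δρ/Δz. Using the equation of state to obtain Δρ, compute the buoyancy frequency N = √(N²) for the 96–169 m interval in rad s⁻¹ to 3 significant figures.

6.64 × 10⁻³ rad s⁻¹

ΔT = +2.7 K, ΔS = +0.83 psu (deep − shallow).
Δρ/ρ₀ = −αΔT + βΔS = -2.70 × 10⁻⁴ + 5.976 × 10⁻⁴ = 3.276 × 10⁻⁴, so Δρ ≈ 0.3361 kg m⁻³.
N² = (g/ρ₀)·Δρ/Δz = g·(Δρ/ρ₀)/Δz = 9.81 × 3.276 × 10⁻⁴ / 73 = 4.4024 × 10⁻⁵ s⁻².
N = √(4.4024 × 10⁻⁵) = 6.6351 × 10⁻³ rad s⁻¹ ≈ 6.64 × 10⁻³ rad s⁻¹.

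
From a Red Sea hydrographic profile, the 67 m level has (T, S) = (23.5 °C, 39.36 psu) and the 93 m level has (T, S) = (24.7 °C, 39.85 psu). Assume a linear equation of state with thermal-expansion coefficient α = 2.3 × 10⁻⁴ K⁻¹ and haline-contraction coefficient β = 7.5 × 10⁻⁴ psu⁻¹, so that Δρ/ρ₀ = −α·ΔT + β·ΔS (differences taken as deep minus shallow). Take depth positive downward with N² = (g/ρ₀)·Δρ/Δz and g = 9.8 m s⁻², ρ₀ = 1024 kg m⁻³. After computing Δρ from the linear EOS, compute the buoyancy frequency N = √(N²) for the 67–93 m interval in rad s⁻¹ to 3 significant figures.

ΔT = +1.2 K, ΔS = +0.49 psu (deep − shallow).
Δρ/ρ₀ = −αΔT + βΔS = -2.76 × 10⁻⁴ + 3.675 × 10⁻⁴ = 9.15 × 10⁻⁵, so Δρ ≈ 0.09370 kg m⁻³.
N² = (g/ρ₀)·Δρ/Δz = g·(Δρ/ρ₀)/Δz = 9.8 × 9.15 × 10⁻⁵ / 26 = 3.4488 × 10⁻⁵ s⁻².
N = √(3.4488 × 10⁻⁵) = 5.8726 × 10⁻³ rad s⁻¹ ≈ 5.87 × 10⁻³ rad s⁻¹.

5.87 × 10⁻³ rad s⁻¹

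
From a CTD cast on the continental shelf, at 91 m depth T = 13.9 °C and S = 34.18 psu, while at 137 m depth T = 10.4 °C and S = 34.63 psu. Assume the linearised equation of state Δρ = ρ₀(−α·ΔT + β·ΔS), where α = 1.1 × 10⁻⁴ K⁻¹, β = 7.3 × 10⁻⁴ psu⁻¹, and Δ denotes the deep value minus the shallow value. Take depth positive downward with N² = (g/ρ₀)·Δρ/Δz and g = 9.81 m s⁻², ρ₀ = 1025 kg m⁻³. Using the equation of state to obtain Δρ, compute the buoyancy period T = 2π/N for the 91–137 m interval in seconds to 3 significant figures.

ΔT = -3.5 K, ΔS = +0.45 psu (deep − shallow).
Δρ/ρ₀ = −αΔT + βΔS = 3.85 × 10⁻⁴ + 3.285 × 10⁻⁴ = 7.135 × 10⁻⁴, so Δρ ≈ 0.7313 kg m⁻³.
N² = (g/ρ₀)·Δρ/Δz = g·(Δρ/ρ₀)/Δz = 9.81 × 7.135 × 10⁻⁴ / 46 = 1.5216 × 10⁻⁴ s⁻².
N = √(1.5216 × 10⁻⁴) = 0.012335 rad s⁻¹ → T = 2π/N = 509.38 s ≈ 509 s.

509 s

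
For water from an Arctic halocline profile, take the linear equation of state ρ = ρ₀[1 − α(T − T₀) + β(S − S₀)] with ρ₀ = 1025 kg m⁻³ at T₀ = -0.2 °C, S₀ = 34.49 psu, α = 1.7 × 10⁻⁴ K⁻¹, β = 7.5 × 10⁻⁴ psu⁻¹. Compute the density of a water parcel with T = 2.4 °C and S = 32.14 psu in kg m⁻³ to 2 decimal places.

T − T₀ = +2.6 K, S − S₀ = -2.35 psu.
Bracket = 1 − α·(+2.6) + β·(-2.35) = 1 + (-2.2045 × 10⁻³) = 0.9977955.
ρ = 1025 × 0.9977955 = 1022.74 kg m⁻³.

1022.74 kg m⁻³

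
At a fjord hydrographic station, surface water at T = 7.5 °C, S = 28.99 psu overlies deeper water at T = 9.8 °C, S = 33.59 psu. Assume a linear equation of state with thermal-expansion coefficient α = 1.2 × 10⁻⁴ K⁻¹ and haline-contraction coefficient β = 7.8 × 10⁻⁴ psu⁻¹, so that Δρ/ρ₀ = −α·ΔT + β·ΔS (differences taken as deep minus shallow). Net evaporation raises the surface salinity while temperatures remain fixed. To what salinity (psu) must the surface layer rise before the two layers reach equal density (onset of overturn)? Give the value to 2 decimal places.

33.24 psu

Neutral buoyancy requires −α(T_deep − T_surf) + β(S_deep − S_surf′) = 0.
S_surf′ = S_deep − (α/β)·ΔT = 33.59 − (1.2 × 10⁻⁴/7.8 × 10⁻⁴)·(+2.3) = 33.2362 psu.
Increase required: 33.2362 − 28.99 = 4.2462 psu.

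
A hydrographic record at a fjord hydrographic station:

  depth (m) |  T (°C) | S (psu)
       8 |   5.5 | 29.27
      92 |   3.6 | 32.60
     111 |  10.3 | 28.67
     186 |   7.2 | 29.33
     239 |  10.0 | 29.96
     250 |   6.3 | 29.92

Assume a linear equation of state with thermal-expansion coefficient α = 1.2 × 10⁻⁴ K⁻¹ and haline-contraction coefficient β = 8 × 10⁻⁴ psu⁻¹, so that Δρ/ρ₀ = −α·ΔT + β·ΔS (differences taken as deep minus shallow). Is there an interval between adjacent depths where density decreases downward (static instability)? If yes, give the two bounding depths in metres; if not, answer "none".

92–111 m

Evaluate Δρ/ρ₀ = −αΔT + βΔS across each adjacent pair:
  8–92 m: −αΔT+βΔS = −(1.2 × 10⁻⁴)(-1.9)+(8 × 10⁻⁴)(+3.33) = 2.9 × 10⁻³ → stable
  92–111 m: −αΔT+βΔS = −(1.2 × 10⁻⁴)(+6.7)+(8 × 10⁻⁴)(-3.93) = -3.9 × 10⁻³ → UNSTABLE
  111–186 m: −αΔT+βΔS = −(1.2 × 10⁻⁴)(-3.1)+(8 × 10⁻⁴)(+0.66) = 9.0 × 10⁻⁴ → stable
  186–239 m: −αΔT+βΔS = −(1.2 × 10⁻⁴)(+2.8)+(8 × 10⁻⁴)(+0.63) = 1.7 × 10⁻⁴ → stable
  239–250 m: −αΔT+βΔS = −(1.2 × 10⁻⁴)(-3.7)+(8 × 10⁻⁴)(-0.04) = 4.1 × 10⁻⁴ → stable
The 92–111 m interval has Δρ < 0: lighter water underlies denser water.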